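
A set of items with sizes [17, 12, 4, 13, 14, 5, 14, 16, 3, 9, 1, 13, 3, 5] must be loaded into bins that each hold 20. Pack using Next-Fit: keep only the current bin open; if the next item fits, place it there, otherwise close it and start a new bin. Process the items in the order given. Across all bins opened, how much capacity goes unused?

Put 17 in bin 1; 3 remain.
Put 12 in bin 2; 8 remain.
Put 4 in bin 2; 4 remain.
Put 13 in bin 3; 7 remain.
Put 14 in bin 4; 6 remain.
Put 5 in bin 4; 1 remain.
Put 14 in bin 5; 6 remain.
Put 16 in bin 6; 4 remain.
Put 3 in bin 6; 1 remain.
Put 9 in bin 7; 11 remain.
Put 1 in bin 7; 10 remain.
Put 13 in bin 8; 7 remain.
Put 3 in bin 8; 4 remain.
Put 5 in bin 9; 15 remain.
9 bins × 20 = 180; used 129; unused 51.

51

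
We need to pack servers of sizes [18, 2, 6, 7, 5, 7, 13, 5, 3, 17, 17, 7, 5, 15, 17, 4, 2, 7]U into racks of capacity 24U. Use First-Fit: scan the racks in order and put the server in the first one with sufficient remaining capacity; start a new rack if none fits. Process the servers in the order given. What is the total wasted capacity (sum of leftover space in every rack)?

Put 18U in rack 1; 6U remain.
Put 2U in rack 1; 4U remain.
Put 6U in rack 2; 18U remain.
Put 7U in rack 2; 11U remain.
Put 5U in rack 2; 6U remain.
Put 7U in rack 3; 17U remain.
Put 13U in rack 3; 4U remain.
Put 5U in rack 2; 1U remain.
Put 3U in rack 1; 1U remain.
Put 17U in rack 4; 7U remain.
Put 17U in rack 5; 7U remain.
Put 7U in rack 4; 0U remain.
Put 5U in rack 5; 2U remain.
Put 15U in rack 6; 9U remain.
Put 17U in rack 7; 7U remain.
Put 4U in rack 3; 0U remain.
Put 2U in rack 5; 0U remain.
Put 7U in rack 6; 2U remain.
7 racks × 24U = 168U; used 157U; unused 11U.

11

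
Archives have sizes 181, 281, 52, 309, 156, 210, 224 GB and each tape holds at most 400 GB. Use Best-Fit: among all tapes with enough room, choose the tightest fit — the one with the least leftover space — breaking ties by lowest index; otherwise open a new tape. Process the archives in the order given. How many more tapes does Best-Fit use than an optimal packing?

Best-Fit: [181,156] [281,52] [309] [210] [224] → 5 tapes.
Total size 1413 GB; any packing needs at least ⌈1413/400⌉ = 4 tapes.
An optimal packing achieves that bound: [309,52] [281] [224,156] [210,181] → 4 tapes.
Excess: 5 − 4 = 1.

1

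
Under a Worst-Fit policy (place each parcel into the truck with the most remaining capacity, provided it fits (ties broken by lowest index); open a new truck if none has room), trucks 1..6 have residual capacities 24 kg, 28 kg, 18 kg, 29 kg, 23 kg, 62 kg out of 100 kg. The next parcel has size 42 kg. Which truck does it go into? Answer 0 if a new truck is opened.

Trucks with room: truck 6 (62 kg).
Most room is truck 6 with 62 kg free.

6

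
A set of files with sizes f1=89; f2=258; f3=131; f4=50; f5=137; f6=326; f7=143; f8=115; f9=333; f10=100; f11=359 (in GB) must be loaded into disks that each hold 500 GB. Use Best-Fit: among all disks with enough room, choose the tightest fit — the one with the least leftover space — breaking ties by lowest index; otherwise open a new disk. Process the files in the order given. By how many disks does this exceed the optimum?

0

Best-Fit: [89,258,131] [50,137,115] [326,143] [333,100] [359] → 5 disks.
Total size 2041 GB; any packing needs at least ⌈2041/500⌉ = 5 disks.
So 5 is already optimal.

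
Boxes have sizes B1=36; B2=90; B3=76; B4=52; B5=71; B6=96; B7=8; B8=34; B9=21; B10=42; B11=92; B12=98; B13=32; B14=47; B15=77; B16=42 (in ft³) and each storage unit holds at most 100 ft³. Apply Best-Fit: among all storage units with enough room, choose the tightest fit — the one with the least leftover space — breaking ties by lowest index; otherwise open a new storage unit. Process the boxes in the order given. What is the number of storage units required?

B1 (36 ft³) → storage unit 1 (remaining 64 ft³)
B2 (90 ft³) → storage unit 2 (remaining 10 ft³)
B3 (76 ft³) → storage unit 3 (remaining 24 ft³)
B4 (52 ft³) → storage unit 1 (remaining 12 ft³)
B5 (71 ft³) → storage unit 4 (remaining 29 ft³)
B6 (96 ft³) → storage unit 5 (remaining 4 ft³)
B7 (8 ft³) → storage unit 2 (remaining 2 ft³)
B8 (34 ft³) → storage unit 6 (remaining 66 ft³)
B9 (21 ft³) → storage unit 3 (remaining 3 ft³)
B10 (42 ft³) → storage unit 6 (remaining 24 ft³)
B11 (92 ft³) → storage unit 7 (remaining 8 ft³)
B12 (98 ft³) → storage unit 8 (remaining 2 ft³)
B13 (32 ft³) → storage unit 9 (remaining 68 ft³)
B14 (47 ft³) → storage unit 9 (remaining 21 ft³)
B15 (77 ft³) → storage unit 10 (remaining 23 ft³)
B16 (42 ft³) → storage unit 11 (remaining 58 ft³)

11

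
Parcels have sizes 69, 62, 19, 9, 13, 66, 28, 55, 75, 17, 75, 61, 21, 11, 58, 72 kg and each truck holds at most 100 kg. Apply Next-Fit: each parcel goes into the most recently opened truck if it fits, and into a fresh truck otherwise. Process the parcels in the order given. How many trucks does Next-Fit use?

9 trucks

Put 69 kg in truck 1; 31 kg remain.
Put 62 kg in truck 2; 38 kg remain.
Put 19 kg in truck 2; 19 kg remain.
Put 9 kg in truck 2; 10 kg remain.
Put 13 kg in truck 3; 87 kg remain.
Put 66 kg in truck 3; 21 kg remain.
Put 28 kg in truck 4; 72 kg remain.
Put 55 kg in truck 4; 17 kg remain.
Put 75 kg in truck 5; 25 kg remain.
Put 17 kg in truck 5; 8 kg remain.
Put 75 kg in truck 6; 25 kg remain.
Put 61 kg in truck 7; 39 kg remain.
Put 21 kg in truck 7; 18 kg remain.
Put 11 kg in truck 7; 7 kg remain.
Put 58 kg in truck 8; 42 kg remain.
Put 72 kg in truck 9; 28 kg remain.
Final trucks: [69] [62,19,9] [13,66] [28,55] [75,17] [75] [61,21,11] [58] [72].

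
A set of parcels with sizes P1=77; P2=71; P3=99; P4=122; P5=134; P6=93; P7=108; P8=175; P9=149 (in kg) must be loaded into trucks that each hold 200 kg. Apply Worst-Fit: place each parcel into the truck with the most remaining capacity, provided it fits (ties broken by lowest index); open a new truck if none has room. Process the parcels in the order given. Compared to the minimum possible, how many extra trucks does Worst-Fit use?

Worst-Fit: [77,71] [99,93] [122] [134] [108] [175] [149] → 7 trucks.
Total size 1028 kg; any packing needs at least ⌈1028/200⌉ = 6 trucks.
An optimal packing achieves that bound: [175] [149] [134] [122,77] [108,71] [99,93] → 6 trucks.
Excess: 7 − 6 = 1.

1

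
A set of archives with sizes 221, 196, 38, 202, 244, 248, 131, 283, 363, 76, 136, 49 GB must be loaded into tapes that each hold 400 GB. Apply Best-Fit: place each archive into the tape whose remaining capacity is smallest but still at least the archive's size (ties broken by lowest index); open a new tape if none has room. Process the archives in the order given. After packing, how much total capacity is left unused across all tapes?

213

221 GB → tape 1 (remaining 179 GB)
196 GB → tape 2 (remaining 204 GB)
38 GB → tape 1 (remaining 141 GB)
202 GB → tape 2 (remaining 2 GB)
244 GB → tape 3 (remaining 156 GB)
248 GB → tape 4 (remaining 152 GB)
131 GB → tape 1 (remaining 10 GB)
283 GB → tape 5 (remaining 117 GB)
363 GB → tape 6 (remaining 37 GB)
76 GB → tape 5 (remaining 41 GB)
136 GB → tape 4 (remaining 16 GB)
49 GB → tape 3 (remaining 107 GB)
6 tapes × 400 GB = 2400 GB; used 2187 GB; unused 213 GB.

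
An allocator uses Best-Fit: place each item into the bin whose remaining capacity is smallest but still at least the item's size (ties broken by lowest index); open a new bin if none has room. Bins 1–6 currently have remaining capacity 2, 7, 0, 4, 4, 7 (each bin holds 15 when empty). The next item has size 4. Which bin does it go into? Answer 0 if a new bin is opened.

Bins with room: bin 2 (7), bin 4 (4), bin 5 (4), bin 6 (7).
Tightest fit is bin 4 with 4 free.

4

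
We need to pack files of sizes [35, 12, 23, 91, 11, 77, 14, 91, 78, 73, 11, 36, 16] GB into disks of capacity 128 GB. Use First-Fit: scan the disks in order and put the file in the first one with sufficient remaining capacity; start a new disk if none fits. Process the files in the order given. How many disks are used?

6 disks

35 GB → disk 1 (remaining 93 GB)
12 GB → disk 1 (remaining 81 GB)
23 GB → disk 1 (remaining 58 GB)
91 GB → disk 2 (remaining 37 GB)
11 GB → disk 1 (remaining 47 GB)
77 GB → disk 3 (remaining 51 GB)
14 GB → disk 1 (remaining 33 GB)
91 GB → disk 4 (remaining 37 GB)
78 GB → disk 5 (remaining 50 GB)
73 GB → disk 6 (remaining 55 GB)
11 GB → disk 1 (remaining 22 GB)
36 GB → disk 2 (remaining 1 GB)
16 GB → disk 1 (remaining 6 GB)
Final disks: [35,12,23,11,14,11,16] [91,36] [77] [91] [78] [73].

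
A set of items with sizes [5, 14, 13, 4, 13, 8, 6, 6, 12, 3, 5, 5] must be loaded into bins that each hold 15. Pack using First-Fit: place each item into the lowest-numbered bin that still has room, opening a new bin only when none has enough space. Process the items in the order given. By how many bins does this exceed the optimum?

0

First-Fit: [5,4,6] [14] [13] [13] [8,6] [12,3] [5,5] → 7 bins.
Total size 94; any packing needs at least ⌈94/15⌉ = 7 bins.
So 7 is already optimal.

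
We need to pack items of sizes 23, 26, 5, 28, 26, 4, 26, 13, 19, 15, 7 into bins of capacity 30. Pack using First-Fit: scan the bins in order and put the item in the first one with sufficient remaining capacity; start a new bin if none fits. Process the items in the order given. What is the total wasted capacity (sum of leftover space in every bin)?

bin 1: place 23, 7 left
bin 2: place 26, 4 left
bin 1: place 5, 2 left
bin 3: place 28, 2 left
bin 4: place 26, 4 left
bin 2: place 4, 0 left
bin 5: place 26, 4 left
bin 6: place 13, 17 left
bin 7: place 19, 11 left
bin 6: place 15, 2 left
bin 7: place 7, 4 left
7 bins × 30 = 210; used 192; unused 18.

18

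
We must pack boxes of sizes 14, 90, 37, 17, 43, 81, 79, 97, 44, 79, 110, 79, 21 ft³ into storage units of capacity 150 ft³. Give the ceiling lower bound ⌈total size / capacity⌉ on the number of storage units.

Total size = 14 + 90 + 37 + 17 + 43 + 81 + 79 + 97 + 44 + 79 + 110 + 79 + 21 = 791 ft³.
⌈791 / 150⌉ = 6.

6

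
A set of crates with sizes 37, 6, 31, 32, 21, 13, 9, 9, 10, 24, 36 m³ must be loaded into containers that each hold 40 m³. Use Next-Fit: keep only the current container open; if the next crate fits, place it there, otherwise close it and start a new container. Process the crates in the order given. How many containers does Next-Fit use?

7 containers

37 m³ → container 1 (remaining 3 m³)
6 m³ → container 2 (remaining 34 m³)
31 m³ → container 2 (remaining 3 m³)
32 m³ → container 3 (remaining 8 m³)
21 m³ → container 4 (remaining 19 m³)
13 m³ → container 4 (remaining 6 m³)
9 m³ → container 5 (remaining 31 m³)
9 m³ → container 5 (remaining 22 m³)
10 m³ → container 5 (remaining 12 m³)
24 m³ → container 6 (remaining 16 m³)
36 m³ → container 7 (remaining 4 m³)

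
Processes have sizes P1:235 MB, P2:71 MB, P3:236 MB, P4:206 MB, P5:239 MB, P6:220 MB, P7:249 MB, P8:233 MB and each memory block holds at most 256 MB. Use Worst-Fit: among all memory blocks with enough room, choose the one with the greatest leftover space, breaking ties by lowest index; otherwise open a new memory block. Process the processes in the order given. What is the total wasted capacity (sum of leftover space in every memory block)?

Put P1 (235 MB) in memory block 1; 21 MB remain.
Put P2 (71 MB) in memory block 2; 185 MB remain.
Put P3 (236 MB) in memory block 3; 20 MB remain.
Put P4 (206 MB) in memory block 4; 50 MB remain.
Put P5 (239 MB) in memory block 5; 17 MB remain.
Put P6 (220 MB) in memory block 6; 36 MB remain.
Put P7 (249 MB) in memory block 7; 7 MB remain.
Put P8 (233 MB) in memory block 8; 23 MB remain.
8 memory blocks × 256 MB = 2048 MB; used 1689 MB; unused 359 MB.

359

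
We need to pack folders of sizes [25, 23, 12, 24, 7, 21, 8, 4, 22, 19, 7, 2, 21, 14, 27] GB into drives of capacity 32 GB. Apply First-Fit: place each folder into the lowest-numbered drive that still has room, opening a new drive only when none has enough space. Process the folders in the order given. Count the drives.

Put 25 GB in drive 1; 7 GB remain.
Put 23 GB in drive 2; 9 GB remain.
Put 12 GB in drive 3; 20 GB remain.
Put 24 GB in drive 4; 8 GB remain.
Put 7 GB in drive 1; 0 GB remain.
Put 21 GB in drive 5; 11 GB remain.
Put 8 GB in drive 2; 1 GB remain.
Put 4 GB in drive 3; 16 GB remain.
Put 22 GB in drive 6; 10 GB remain.
Put 19 GB in drive 7; 13 GB remain.
Put 7 GB in drive 3; 9 GB remain.
Put 2 GB in drive 3; 7 GB remain.
Put 21 GB in drive 8; 11 GB remain.
Put 14 GB in drive 9; 18 GB remain.
Put 27 GB in drive 10; 5 GB remain.
Final drives: [25,7] [23,8] [12,4,7,2] [24] [21] [22] [19] [21] [14] [27].

10 drives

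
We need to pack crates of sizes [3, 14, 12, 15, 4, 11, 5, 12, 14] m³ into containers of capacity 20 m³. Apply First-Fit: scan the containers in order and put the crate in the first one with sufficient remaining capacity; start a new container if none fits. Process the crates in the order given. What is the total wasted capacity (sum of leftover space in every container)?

30

3 m³ → container 1 (remaining 17 m³)
14 m³ → container 1 (remaining 3 m³)
12 m³ → container 2 (remaining 8 m³)
15 m³ → container 3 (remaining 5 m³)
4 m³ → container 2 (remaining 4 m³)
11 m³ → container 4 (remaining 9 m³)
5 m³ → container 3 (remaining 0 m³)
12 m³ → container 5 (remaining 8 m³)
14 m³ → container 6 (remaining 6 m³)
6 containers × 20 m³ = 120 m³; used 90 m³; unused 30 m³.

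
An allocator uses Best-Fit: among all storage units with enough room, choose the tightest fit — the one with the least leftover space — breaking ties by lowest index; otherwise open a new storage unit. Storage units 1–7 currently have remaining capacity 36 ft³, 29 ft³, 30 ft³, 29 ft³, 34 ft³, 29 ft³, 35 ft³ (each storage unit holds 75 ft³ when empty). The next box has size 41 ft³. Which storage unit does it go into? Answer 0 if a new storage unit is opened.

0

No storage unit has ≥ 41 ft³ free, so a new storage unit is opened.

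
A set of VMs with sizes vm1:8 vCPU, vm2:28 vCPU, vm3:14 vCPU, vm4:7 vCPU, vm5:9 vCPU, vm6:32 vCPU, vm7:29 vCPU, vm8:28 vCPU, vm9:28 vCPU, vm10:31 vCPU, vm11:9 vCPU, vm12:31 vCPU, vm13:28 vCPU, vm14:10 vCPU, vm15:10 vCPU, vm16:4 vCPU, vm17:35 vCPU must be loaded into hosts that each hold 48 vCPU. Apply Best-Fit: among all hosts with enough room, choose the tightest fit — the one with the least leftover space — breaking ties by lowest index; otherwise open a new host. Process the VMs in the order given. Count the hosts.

10

Put vm1 (8 vCPU) in host 1; 40 vCPU remain.
Put vm2 (28 vCPU) in host 1; 12 vCPU remain.
Put vm3 (14 vCPU) in host 2; 34 vCPU remain.
Put vm4 (7 vCPU) in host 1; 5 vCPU remain.
Put vm5 (9 vCPU) in host 2; 25 vCPU remain.
Put vm6 (32 vCPU) in host 3; 16 vCPU remain.
Put vm7 (29 vCPU) in host 4; 19 vCPU remain.
Put vm8 (28 vCPU) in host 5; 20 vCPU remain.
Put vm9 (28 vCPU) in host 6; 20 vCPU remain.
Put vm10 (31 vCPU) in host 7; 17 vCPU remain.
Put vm11 (9 vCPU) in host 3; 7 vCPU remain.
Put vm12 (31 vCPU) in host 8; 17 vCPU remain.
Put vm13 (28 vCPU) in host 9; 20 vCPU remain.
Put vm14 (10 vCPU) in host 7; 7 vCPU remain.
Put vm15 (10 vCPU) in host 8; 7 vCPU remain.
Put vm16 (4 vCPU) in host 1; 1 vCPU remain.
Put vm17 (35 vCPU) in host 10; 13 vCPU remain.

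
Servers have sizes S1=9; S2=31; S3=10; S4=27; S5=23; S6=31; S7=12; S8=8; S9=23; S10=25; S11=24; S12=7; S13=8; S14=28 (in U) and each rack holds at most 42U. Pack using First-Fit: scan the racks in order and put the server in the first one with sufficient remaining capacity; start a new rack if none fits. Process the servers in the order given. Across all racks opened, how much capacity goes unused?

70

rack 1: place S1 (9U), 33U left
rack 1: place S2 (31U), 2U left
rack 2: place S3 (10U), 32U left
rack 2: place S4 (27U), 5U left
rack 3: place S5 (23U), 19U left
rack 4: place S6 (31U), 11U left
rack 3: place S7 (12U), 7U left
rack 4: place S8 (8U), 3U left
rack 5: place S9 (23U), 19U left
rack 6: place S10 (25U), 17U left
rack 7: place S11 (24U), 18U left
rack 3: place S12 (7U), 0U left
rack 5: place S13 (8U), 11U left
rack 8: place S14 (28U), 14U left
8 racks × 42U = 336U; used 266U; unused 70U.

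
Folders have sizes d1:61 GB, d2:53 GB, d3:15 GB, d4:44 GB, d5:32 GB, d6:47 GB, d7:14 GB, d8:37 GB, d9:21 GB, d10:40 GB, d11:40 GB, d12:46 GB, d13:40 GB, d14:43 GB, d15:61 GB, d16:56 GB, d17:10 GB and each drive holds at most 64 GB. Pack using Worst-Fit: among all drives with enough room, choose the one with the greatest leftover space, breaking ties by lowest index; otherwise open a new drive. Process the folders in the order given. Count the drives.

d1 (61 GB) → drive 1 (remaining 3 GB)
d2 (53 GB) → drive 2 (remaining 11 GB)
d3 (15 GB) → drive 3 (remaining 49 GB)
d4 (44 GB) → drive 3 (remaining 5 GB)
d5 (32 GB) → drive 4 (remaining 32 GB)
d6 (47 GB) → drive 5 (remaining 17 GB)
d7 (14 GB) → drive 4 (remaining 18 GB)
d8 (37 GB) → drive 6 (remaining 27 GB)
d9 (21 GB) → drive 6 (remaining 6 GB)
d10 (40 GB) → drive 7 (remaining 24 GB)
d11 (40 GB) → drive 8 (remaining 24 GB)
d12 (46 GB) → drive 9 (remaining 18 GB)
d13 (40 GB) → drive 10 (remaining 24 GB)
d14 (43 GB) → drive 11 (remaining 21 GB)
d15 (61 GB) → drive 12 (remaining 3 GB)
d16 (56 GB) → drive 13 (remaining 8 GB)
d17 (10 GB) → drive 7 (remaining 14 GB)

13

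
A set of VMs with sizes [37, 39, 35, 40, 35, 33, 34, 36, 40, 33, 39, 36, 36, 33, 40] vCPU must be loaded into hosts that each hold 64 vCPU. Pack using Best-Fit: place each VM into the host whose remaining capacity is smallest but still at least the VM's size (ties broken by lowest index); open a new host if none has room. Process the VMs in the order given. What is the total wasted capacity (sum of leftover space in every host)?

414

host 1: place 37 vCPU, 27 vCPU left
host 2: place 39 vCPU, 25 vCPU left
host 3: place 35 vCPU, 29 vCPU left
host 4: place 40 vCPU, 24 vCPU left
host 5: place 35 vCPU, 29 vCPU left
host 6: place 33 vCPU, 31 vCPU left
host 7: place 34 vCPU, 30 vCPU left
host 8: place 36 vCPU, 28 vCPU left
host 9: place 40 vCPU, 24 vCPU left
host 10: place 33 vCPU, 31 vCPU left
host 11: place 39 vCPU, 25 vCPU left
host 12: place 36 vCPU, 28 vCPU left
host 13: place 36 vCPU, 28 vCPU left
host 14: place 33 vCPU, 31 vCPU left
host 15: place 40 vCPU, 24 vCPU left
15 hosts × 64 vCPU = 960 vCPU; used 546 vCPU; unused 414 vCPU.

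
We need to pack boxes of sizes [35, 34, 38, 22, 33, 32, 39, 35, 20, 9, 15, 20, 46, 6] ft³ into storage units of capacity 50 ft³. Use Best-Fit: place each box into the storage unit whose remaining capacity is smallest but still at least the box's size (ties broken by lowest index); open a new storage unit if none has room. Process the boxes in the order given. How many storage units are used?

10 storage units

storage unit 1: place 35 ft³, 15 ft³ left
storage unit 2: place 34 ft³, 16 ft³ left
storage unit 3: place 38 ft³, 12 ft³ left
storage unit 4: place 22 ft³, 28 ft³ left
storage unit 5: place 33 ft³, 17 ft³ left
storage unit 6: place 32 ft³, 18 ft³ left
storage unit 7: place 39 ft³, 11 ft³ left
storage unit 8: place 35 ft³, 15 ft³ left
storage unit 4: place 20 ft³, 8 ft³ left
storage unit 7: place 9 ft³, 2 ft³ left
storage unit 1: place 15 ft³, 0 ft³ left
storage unit 9: place 20 ft³, 30 ft³ left
storage unit 10: place 46 ft³, 4 ft³ left
storage unit 4: place 6 ft³, 2 ft³ left
Final storage units: [35,15] [34] [38] [22,20,6] [33] [32] [39,9] [35] [20] [46].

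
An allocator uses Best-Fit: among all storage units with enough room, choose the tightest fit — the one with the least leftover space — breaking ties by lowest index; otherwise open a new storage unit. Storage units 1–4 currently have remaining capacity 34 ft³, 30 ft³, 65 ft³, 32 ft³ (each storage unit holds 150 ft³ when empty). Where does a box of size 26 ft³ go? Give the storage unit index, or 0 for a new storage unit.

Storage units with room: storage unit 1 (34 ft³), storage unit 2 (30 ft³), storage unit 3 (65 ft³), storage unit 4 (32 ft³).
Tightest fit is storage unit 2 with 30 ft³ free.

2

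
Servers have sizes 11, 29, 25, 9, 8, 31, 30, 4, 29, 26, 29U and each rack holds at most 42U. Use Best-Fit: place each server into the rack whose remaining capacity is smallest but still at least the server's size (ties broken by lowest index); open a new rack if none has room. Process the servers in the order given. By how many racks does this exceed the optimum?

Best-Fit: [11,29] [25,9,8] [31,4] [30] [29] [26] [29] → 7 racks.
7 servers exceed 21U (half the capacity), and no two of those can share a rack, so at least 7 racks are needed.
So 7 is already optimal.

0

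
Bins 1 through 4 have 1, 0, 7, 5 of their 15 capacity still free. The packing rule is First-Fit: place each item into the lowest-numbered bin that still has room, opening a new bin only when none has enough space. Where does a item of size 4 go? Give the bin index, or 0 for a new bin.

3

Bins with room: bin 3 (7), bin 4 (5).
The first with room is bin 3.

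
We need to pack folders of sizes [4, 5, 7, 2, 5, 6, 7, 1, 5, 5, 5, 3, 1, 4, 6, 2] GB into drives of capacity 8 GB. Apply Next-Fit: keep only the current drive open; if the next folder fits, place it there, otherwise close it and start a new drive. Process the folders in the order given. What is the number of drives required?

drive 1: place 4 GB, 4 GB left
drive 2: place 5 GB, 3 GB left
drive 3: place 7 GB, 1 GB left
drive 4: place 2 GB, 6 GB left
drive 4: place 5 GB, 1 GB left
drive 5: place 6 GB, 2 GB left
drive 6: place 7 GB, 1 GB left
drive 6: place 1 GB, 0 GB left
drive 7: place 5 GB, 3 GB left
drive 8: place 5 GB, 3 GB left
drive 9: place 5 GB, 3 GB left
drive 9: place 3 GB, 0 GB left
drive 10: place 1 GB, 7 GB left
drive 10: place 4 GB, 3 GB left
drive 11: place 6 GB, 2 GB left
drive 11: place 2 GB, 0 GB left
Final drives: [4] [5] [7] [2,5] [6] [7,1] [5] [5] [5,3] [1,4] [6,2].

11 drives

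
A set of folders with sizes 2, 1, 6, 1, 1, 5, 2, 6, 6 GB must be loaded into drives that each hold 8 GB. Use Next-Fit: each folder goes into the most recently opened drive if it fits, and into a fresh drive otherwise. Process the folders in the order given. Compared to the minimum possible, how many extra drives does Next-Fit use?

Next-Fit: [2,1] [6,1,1] [5,2] [6] [6] → 5 drives.
Total size 30 GB; any packing needs at least ⌈30/8⌉ = 4 drives.
An optimal packing achieves that bound: [6,2] [6,2] [6,1,1] [5,1] → 4 drives.
Excess: 5 − 4 = 1.

1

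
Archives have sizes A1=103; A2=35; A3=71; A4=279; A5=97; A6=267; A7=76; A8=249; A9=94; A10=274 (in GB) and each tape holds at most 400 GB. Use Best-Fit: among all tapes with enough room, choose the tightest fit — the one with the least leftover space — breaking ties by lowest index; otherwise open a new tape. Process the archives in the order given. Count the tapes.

tape 1: place A1 (103 GB), 297 GB left
tape 1: place A2 (35 GB), 262 GB left
tape 1: place A3 (71 GB), 191 GB left
tape 2: place A4 (279 GB), 121 GB left
tape 2: place A5 (97 GB), 24 GB left
tape 3: place A6 (267 GB), 133 GB left
tape 3: place A7 (76 GB), 57 GB left
tape 4: place A8 (249 GB), 151 GB left
tape 4: place A9 (94 GB), 57 GB left
tape 5: place A10 (274 GB), 126 GB left

5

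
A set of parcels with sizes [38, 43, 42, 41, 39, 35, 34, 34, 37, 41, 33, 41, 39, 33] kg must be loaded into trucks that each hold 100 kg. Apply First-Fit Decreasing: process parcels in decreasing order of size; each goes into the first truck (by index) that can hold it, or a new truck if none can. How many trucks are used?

Sorted descending: 43, 42, 41, 41, 41, 39, 39, 38, 37, 35, 34, 34, 33, 33.
43 kg → truck 1 (remaining 57 kg)
42 kg → truck 1 (remaining 15 kg)
41 kg → truck 2 (remaining 59 kg)
41 kg → truck 2 (remaining 18 kg)
41 kg → truck 3 (remaining 59 kg)
39 kg → truck 3 (remaining 20 kg)
39 kg → truck 4 (remaining 61 kg)
38 kg → truck 4 (remaining 23 kg)
37 kg → truck 5 (remaining 63 kg)
35 kg → truck 5 (remaining 28 kg)
34 kg → truck 6 (remaining 66 kg)
34 kg → truck 6 (remaining 32 kg)
33 kg → truck 7 (remaining 67 kg)
33 kg → truck 7 (remaining 34 kg)
Final trucks: [43,42] [41,41] [41,39] [39,38] [37,35] [34,34] [33,33].

7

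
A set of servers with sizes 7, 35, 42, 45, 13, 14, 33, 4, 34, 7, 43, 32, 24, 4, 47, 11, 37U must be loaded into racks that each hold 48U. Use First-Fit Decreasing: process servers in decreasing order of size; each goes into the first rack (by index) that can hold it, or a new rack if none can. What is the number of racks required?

Sorted descending: 47, 45, 43, 42, 37, 35, 34, 33, 32, 24, 14, 13, 11, 7, 7, 4, 4.
47U → rack 1 (remaining 1U)
45U → rack 2 (remaining 3U)
43U → rack 3 (remaining 5U)
42U → rack 4 (remaining 6U)
37U → rack 5 (remaining 11U)
35U → rack 6 (remaining 13U)
34U → rack 7 (remaining 14U)
33U → rack 8 (remaining 15U)
32U → rack 9 (remaining 16U)
24U → rack 10 (remaining 24U)
14U → rack 7 (remaining 0U)
13U → rack 6 (remaining 0U)
11U → rack 5 (remaining 0U)
7U → rack 8 (remaining 8U)
7U → rack 8 (remaining 1U)
4U → rack 3 (remaining 1U)
4U → rack 4 (remaining 2U)
Final racks: [47] [45] [43,4] [42,4] [37,11] [35,13] [34,14] [33,7,7] [32] [24].

10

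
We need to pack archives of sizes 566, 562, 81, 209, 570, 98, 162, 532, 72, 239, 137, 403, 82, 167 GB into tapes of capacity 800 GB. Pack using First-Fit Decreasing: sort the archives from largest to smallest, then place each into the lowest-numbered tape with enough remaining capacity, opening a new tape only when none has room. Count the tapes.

6 tapes

Sorted descending: 570, 566, 562, 532, 403, 239, 209, 167, 162, 137, 98, 82, 81, 72.
570 GB → tape 1 (remaining 230 GB)
566 GB → tape 2 (remaining 234 GB)
562 GB → tape 3 (remaining 238 GB)
532 GB → tape 4 (remaining 268 GB)
403 GB → tape 5 (remaining 397 GB)
239 GB → tape 4 (remaining 29 GB)
209 GB → tape 1 (remaining 21 GB)
167 GB → tape 2 (remaining 67 GB)
162 GB → tape 3 (remaining 76 GB)
137 GB → tape 5 (remaining 260 GB)
98 GB → tape 5 (remaining 162 GB)
82 GB → tape 5 (remaining 80 GB)
81 GB → tape 6 (remaining 719 GB)
72 GB → tape 3 (remaining 4 GB)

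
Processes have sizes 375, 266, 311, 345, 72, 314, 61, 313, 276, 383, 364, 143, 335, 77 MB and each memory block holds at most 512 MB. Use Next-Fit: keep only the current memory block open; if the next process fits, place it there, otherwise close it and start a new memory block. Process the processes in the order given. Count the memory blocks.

memory block 1: place 375 MB, 137 MB left
memory block 2: place 266 MB, 246 MB left
memory block 3: place 311 MB, 201 MB left
memory block 4: place 345 MB, 167 MB left
memory block 4: place 72 MB, 95 MB left
memory block 5: place 314 MB, 198 MB left
memory block 5: place 61 MB, 137 MB left
memory block 6: place 313 MB, 199 MB left
memory block 7: place 276 MB, 236 MB left
memory block 8: place 383 MB, 129 MB left
memory block 9: place 364 MB, 148 MB left
memory block 9: place 143 MB, 5 MB left
memory block 10: place 335 MB, 177 MB left
memory block 10: place 77 MB, 100 MB left

10 memory blocks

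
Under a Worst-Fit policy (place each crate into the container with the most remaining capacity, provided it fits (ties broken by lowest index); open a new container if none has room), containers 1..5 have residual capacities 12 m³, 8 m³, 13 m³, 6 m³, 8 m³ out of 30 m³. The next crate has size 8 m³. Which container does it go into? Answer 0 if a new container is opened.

Containers with room: container 1 (12 m³), container 2 (8 m³), container 3 (13 m³), container 5 (8 m³).
Most room is container 3 with 13 m³ free.

3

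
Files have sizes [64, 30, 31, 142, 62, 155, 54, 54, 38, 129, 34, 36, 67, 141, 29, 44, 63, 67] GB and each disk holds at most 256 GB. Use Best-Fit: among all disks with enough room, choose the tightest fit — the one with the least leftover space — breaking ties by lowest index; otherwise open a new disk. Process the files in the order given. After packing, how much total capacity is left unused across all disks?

Put 64 GB in disk 1; 192 GB remain.
Put 30 GB in disk 1; 162 GB remain.
Put 31 GB in disk 1; 131 GB remain.
Put 142 GB in disk 2; 114 GB remain.
Put 62 GB in disk 2; 52 GB remain.
Put 155 GB in disk 3; 101 GB remain.
Put 54 GB in disk 3; 47 GB remain.
Put 54 GB in disk 1; 77 GB remain.
Put 38 GB in disk 3; 9 GB remain.
Put 129 GB in disk 4; 127 GB remain.
Put 34 GB in disk 2; 18 GB remain.
Put 36 GB in disk 1; 41 GB remain.
Put 67 GB in disk 4; 60 GB remain.
Put 141 GB in disk 5; 115 GB remain.
Put 29 GB in disk 1; 12 GB remain.
Put 44 GB in disk 4; 16 GB remain.
Put 63 GB in disk 5; 52 GB remain.
Put 67 GB in disk 6; 189 GB remain.
6 disks × 256 GB = 1536 GB; used 1240 GB; unused 296 GB.

296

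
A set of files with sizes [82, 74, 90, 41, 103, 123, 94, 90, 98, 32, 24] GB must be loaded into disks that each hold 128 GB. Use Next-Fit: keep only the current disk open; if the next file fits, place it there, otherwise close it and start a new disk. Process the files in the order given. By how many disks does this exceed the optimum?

2

Next-Fit: [82] [74] [90] [41] [103] [123] [94] [90] [98] [32,24] → 10 disks.
8 files exceed 64 GB (half the capacity), and no two of those can share a disk, so at least 8 disks are needed.
An optimal packing achieves that bound: [123] [103,24] [98] [94,32] [90] [90] [82,41] [74] → 8 disks.
Excess: 10 − 8 = 2.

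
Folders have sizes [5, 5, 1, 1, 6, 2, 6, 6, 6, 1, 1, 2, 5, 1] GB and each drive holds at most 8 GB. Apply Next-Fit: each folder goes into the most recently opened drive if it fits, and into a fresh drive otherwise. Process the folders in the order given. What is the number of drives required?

drive 1: place 5 GB, 3 GB left
drive 2: place 5 GB, 3 GB left
drive 2: place 1 GB, 2 GB left
drive 2: place 1 GB, 1 GB left
drive 3: place 6 GB, 2 GB left
drive 3: place 2 GB, 0 GB left
drive 4: place 6 GB, 2 GB left
drive 5: place 6 GB, 2 GB left
drive 6: place 6 GB, 2 GB left
drive 6: place 1 GB, 1 GB left
drive 6: place 1 GB, 0 GB left
drive 7: place 2 GB, 6 GB left
drive 7: place 5 GB, 1 GB left
drive 7: place 1 GB, 0 GB left

7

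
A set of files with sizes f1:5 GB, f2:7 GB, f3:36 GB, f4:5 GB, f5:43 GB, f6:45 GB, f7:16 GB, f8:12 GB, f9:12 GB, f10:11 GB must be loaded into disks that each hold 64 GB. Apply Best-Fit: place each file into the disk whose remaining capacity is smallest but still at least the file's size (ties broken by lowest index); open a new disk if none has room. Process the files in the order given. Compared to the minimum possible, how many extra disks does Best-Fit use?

Best-Fit: [5,7,36,5,11] [43,12] [45,16] [12] → 4 disks.
Total size 192 GB; any packing needs at least ⌈192/64⌉ = 3 disks.
An optimal packing achieves that bound: [45,12,7] [43,16,5] [36,12,11,5] → 3 disks.
Excess: 4 − 3 = 1.

1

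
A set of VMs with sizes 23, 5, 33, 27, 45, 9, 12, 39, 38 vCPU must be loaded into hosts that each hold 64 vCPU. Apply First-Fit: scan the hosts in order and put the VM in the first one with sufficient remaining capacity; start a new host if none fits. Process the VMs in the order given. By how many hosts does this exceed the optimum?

1

First-Fit: [23,5,33] [27,9,12] [45] [39] [38] → 5 hosts.
Total size 231 vCPU; any packing needs at least ⌈231/64⌉ = 4 hosts.
An optimal packing achieves that bound: [45,12,5] [39,23] [38,9] [33,27] → 4 hosts.
Excess: 5 − 4 = 1.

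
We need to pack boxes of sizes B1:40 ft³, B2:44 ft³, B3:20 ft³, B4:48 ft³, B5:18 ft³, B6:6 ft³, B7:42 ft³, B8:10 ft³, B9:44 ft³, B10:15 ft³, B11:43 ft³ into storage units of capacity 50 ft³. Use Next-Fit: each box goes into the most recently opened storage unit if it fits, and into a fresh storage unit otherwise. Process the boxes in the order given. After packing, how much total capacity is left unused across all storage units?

170

Put B1 (40 ft³) in storage unit 1; 10 ft³ remain.
Put B2 (44 ft³) in storage unit 2; 6 ft³ remain.
Put B3 (20 ft³) in storage unit 3; 30 ft³ remain.
Put B4 (48 ft³) in storage unit 4; 2 ft³ remain.
Put B5 (18 ft³) in storage unit 5; 32 ft³ remain.
Put B6 (6 ft³) in storage unit 5; 26 ft³ remain.
Put B7 (42 ft³) in storage unit 6; 8 ft³ remain.
Put B8 (10 ft³) in storage unit 7; 40 ft³ remain.
Put B9 (44 ft³) in storage unit 8; 6 ft³ remain.
Put B10 (15 ft³) in storage unit 9; 35 ft³ remain.
Put B11 (43 ft³) in storage unit 10; 7 ft³ remain.
10 storage units × 50 ft³ = 500 ft³; used 330 ft³; unused 170 ft³.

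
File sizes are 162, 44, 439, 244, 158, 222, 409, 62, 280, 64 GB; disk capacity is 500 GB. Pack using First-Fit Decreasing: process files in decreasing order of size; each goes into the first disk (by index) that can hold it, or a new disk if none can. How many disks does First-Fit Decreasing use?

5 disks

Sorted descending: 439, 409, 280, 244, 222, 162, 158, 64, 62, 44.
Put 439 GB in disk 1; 61 GB remain.
Put 409 GB in disk 2; 91 GB remain.
Put 280 GB in disk 3; 220 GB remain.
Put 244 GB in disk 4; 256 GB remain.
Put 222 GB in disk 4; 34 GB remain.
Put 162 GB in disk 3; 58 GB remain.
Put 158 GB in disk 5; 342 GB remain.
Put 64 GB in disk 2; 27 GB remain.
Put 62 GB in disk 5; 280 GB remain.
Put 44 GB in disk 1; 17 GB remain.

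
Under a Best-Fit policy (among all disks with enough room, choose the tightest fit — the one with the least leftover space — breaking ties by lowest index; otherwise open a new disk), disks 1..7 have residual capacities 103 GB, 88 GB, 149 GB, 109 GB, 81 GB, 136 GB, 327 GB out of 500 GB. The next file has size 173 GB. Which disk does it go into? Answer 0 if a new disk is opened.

7

Disks with room: disk 7 (327 GB).
Tightest fit is disk 7 with 327 GB free.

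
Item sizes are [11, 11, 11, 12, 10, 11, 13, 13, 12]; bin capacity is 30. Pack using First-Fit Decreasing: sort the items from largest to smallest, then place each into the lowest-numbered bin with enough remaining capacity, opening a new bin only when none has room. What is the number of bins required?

5

Sorted descending: 13, 13, 12, 12, 11, 11, 11, 11, 10.
Put 13 in bin 1; 17 remain.
Put 13 in bin 1; 4 remain.
Put 12 in bin 2; 18 remain.
Put 12 in bin 2; 6 remain.
Put 11 in bin 3; 19 remain.
Put 11 in bin 3; 8 remain.
Put 11 in bin 4; 19 remain.
Put 11 in bin 4; 8 remain.
Put 10 in bin 5; 20 remain.
Final bins: [13,13] [12,12] [11,11] [11,11] [10].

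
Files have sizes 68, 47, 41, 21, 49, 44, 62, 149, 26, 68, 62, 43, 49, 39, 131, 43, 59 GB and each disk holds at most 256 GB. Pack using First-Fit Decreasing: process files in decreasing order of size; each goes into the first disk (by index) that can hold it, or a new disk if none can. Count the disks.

Sorted descending: 149, 131, 68, 68, 62, 62, 59, 49, 49, 47, 44, 43, 43, 41, 39, 26, 21.
149 GB → disk 1 (remaining 107 GB)
131 GB → disk 2 (remaining 125 GB)
68 GB → disk 1 (remaining 39 GB)
68 GB → disk 2 (remaining 57 GB)
62 GB → disk 3 (remaining 194 GB)
62 GB → disk 3 (remaining 132 GB)
59 GB → disk 3 (remaining 73 GB)
49 GB → disk 2 (remaining 8 GB)
49 GB → disk 3 (remaining 24 GB)
47 GB → disk 4 (remaining 209 GB)
44 GB → disk 4 (remaining 165 GB)
43 GB → disk 4 (remaining 122 GB)
43 GB → disk 4 (remaining 79 GB)
41 GB → disk 4 (remaining 38 GB)
39 GB → disk 1 (remaining 0 GB)
26 GB → disk 4 (remaining 12 GB)
21 GB → disk 3 (remaining 3 GB)

4 disks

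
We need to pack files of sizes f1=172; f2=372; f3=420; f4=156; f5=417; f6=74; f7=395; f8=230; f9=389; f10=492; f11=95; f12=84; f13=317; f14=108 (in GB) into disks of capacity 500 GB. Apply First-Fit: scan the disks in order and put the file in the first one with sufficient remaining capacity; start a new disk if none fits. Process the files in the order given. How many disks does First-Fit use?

disk 1: place f1 (172 GB), 328 GB left
disk 2: place f2 (372 GB), 128 GB left
disk 3: place f3 (420 GB), 80 GB left
disk 1: place f4 (156 GB), 172 GB left
disk 4: place f5 (417 GB), 83 GB left
disk 1: place f6 (74 GB), 98 GB left
disk 5: place f7 (395 GB), 105 GB left
disk 6: place f8 (230 GB), 270 GB left
disk 7: place f9 (389 GB), 111 GB left
disk 8: place f10 (492 GB), 8 GB left
disk 1: place f11 (95 GB), 3 GB left
disk 2: place f12 (84 GB), 44 GB left
disk 9: place f13 (317 GB), 183 GB left
disk 6: place f14 (108 GB), 162 GB left

9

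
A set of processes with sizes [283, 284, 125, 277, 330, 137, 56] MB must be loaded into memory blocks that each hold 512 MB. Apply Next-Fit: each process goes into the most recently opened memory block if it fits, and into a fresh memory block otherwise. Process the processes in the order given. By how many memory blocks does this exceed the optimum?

1

Next-Fit: [283] [284,125] [277] [330,137] [56] → 5 memory blocks.
4 processes exceed 256 MB (half the capacity), and no two of those can share a memory block, so at least 4 memory blocks are needed.
An optimal packing achieves that bound: [330,137] [284,125,56] [283] [277] → 4 memory blocks.
Excess: 5 − 4 = 1.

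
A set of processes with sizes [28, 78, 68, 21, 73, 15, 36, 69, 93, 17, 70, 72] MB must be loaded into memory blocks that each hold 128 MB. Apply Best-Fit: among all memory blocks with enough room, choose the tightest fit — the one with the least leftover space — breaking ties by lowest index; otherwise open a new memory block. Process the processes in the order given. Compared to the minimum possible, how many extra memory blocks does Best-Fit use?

Best-Fit: [28,78,21] [68] [73,15,36] [69] [93,17] [70] [72] → 7 memory blocks.
7 processes exceed 64 MB (half the capacity), and no two of those can share a memory block, so at least 7 memory blocks are needed.
So 7 is already optimal.

0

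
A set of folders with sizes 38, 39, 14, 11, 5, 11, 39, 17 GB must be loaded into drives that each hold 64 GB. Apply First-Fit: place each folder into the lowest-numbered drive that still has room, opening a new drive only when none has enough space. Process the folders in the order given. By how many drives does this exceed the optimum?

0

First-Fit: [38,14,11] [39,5,11] [39,17] → 3 drives.
Total size 174 GB; any packing needs at least ⌈174/64⌉ = 3 drives.
So 3 is already optimal.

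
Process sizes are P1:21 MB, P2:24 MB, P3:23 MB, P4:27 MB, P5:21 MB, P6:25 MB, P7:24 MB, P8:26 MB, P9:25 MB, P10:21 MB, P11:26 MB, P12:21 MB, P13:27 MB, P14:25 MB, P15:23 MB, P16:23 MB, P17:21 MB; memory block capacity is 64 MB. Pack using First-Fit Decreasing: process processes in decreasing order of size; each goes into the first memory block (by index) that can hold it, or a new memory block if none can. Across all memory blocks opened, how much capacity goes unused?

109

Sorted descending: 27, 27, 26, 26, 25, 25, 25, 24, 24, 23, 23, 23, 21, 21, 21, 21, 21.
27 MB → memory block 1 (remaining 37 MB)
27 MB → memory block 1 (remaining 10 MB)
26 MB → memory block 2 (remaining 38 MB)
26 MB → memory block 2 (remaining 12 MB)
25 MB → memory block 3 (remaining 39 MB)
25 MB → memory block 3 (remaining 14 MB)
25 MB → memory block 4 (remaining 39 MB)
24 MB → memory block 4 (remaining 15 MB)
24 MB → memory block 5 (remaining 40 MB)
23 MB → memory block 5 (remaining 17 MB)
23 MB → memory block 6 (remaining 41 MB)
23 MB → memory block 6 (remaining 18 MB)
21 MB → memory block 7 (remaining 43 MB)
21 MB → memory block 7 (remaining 22 MB)
21 MB → memory block 7 (remaining 1 MB)
21 MB → memory block 8 (remaining 43 MB)
21 MB → memory block 8 (remaining 22 MB)
8 memory blocks × 64 MB = 512 MB; used 403 MB; unused 109 MB.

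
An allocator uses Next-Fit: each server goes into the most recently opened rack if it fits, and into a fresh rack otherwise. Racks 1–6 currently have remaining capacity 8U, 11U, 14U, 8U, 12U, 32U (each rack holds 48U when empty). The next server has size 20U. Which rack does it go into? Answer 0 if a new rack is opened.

Next-Fit only looks at rack 6, which has 32U free.
20U fits there.

6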